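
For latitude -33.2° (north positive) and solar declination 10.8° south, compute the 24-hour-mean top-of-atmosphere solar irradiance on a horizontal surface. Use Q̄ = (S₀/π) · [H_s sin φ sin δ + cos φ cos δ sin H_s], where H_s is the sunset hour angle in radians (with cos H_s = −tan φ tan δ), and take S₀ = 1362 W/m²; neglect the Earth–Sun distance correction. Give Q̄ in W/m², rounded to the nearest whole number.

cos H_s = −tan(-33.2°) · tan(-10.8°) = -0.1248, so H_s = arccos(-0.1248) = 97.17°. In radians, H_s = 1.6959.
H_s sin φ sin δ = 1.6959 × -0.5476 × -0.1874 = 0.1740.
cos φ cos δ sin H_s = 0.8368 × 0.9823 × 0.9922 = 0.8156.
Q̄ = (1362/π) × (0.1740 + 0.8156) = 433.54 × 0.9896 = 429.03 W/m².

429 W/m²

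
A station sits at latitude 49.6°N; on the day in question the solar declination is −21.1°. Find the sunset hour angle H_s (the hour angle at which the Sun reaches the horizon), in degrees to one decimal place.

63.0°

The sunset hour angle satisfies cos H_s = −tan φ tan δ = 0.4534, giving H_s = 63.04°.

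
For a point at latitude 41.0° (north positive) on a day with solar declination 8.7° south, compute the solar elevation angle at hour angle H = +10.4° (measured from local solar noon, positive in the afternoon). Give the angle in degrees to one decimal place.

39.4°

cos θ_z = sin(41.0°) sin(-8.7°) + cos(41.0°) cos(-8.7°) cos(10.40°) = -0.0992 + 0.7338 = 0.6346.
θ_z = arccos(0.6346) = 50.61°, so the elevation is 90° − 50.61° = 39.39°.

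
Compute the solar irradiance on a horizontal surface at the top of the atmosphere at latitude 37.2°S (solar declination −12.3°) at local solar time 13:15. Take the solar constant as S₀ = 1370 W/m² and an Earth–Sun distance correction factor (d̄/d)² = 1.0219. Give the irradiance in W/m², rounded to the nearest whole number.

1212 W/m²

Hour angle H = 15° × (13.25 − 12) = 18.75°.
With φ = -37.2°, δ = -12.3°, H = 18.75°: sin φ sin δ = 0.1288, cos φ cos δ cos H = 0.7369, so cos θ_z = 0.8657.
Top-of-atmosphere irradiance = S₀ (d̄/d)² cos θ_z = 1370 × 1.0219 × 0.8657 = 1211.98 W/m².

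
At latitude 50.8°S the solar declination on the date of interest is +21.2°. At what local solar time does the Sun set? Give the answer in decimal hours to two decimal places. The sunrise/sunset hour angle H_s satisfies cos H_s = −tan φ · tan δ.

The sunset hour angle satisfies cos H_s = −tan φ tan δ = 0.4756, giving H_s = 61.60°.
Sunset is at 12 + H_s/15 = 12 + 4.107 = 16.107 h local solar time.

16.11 h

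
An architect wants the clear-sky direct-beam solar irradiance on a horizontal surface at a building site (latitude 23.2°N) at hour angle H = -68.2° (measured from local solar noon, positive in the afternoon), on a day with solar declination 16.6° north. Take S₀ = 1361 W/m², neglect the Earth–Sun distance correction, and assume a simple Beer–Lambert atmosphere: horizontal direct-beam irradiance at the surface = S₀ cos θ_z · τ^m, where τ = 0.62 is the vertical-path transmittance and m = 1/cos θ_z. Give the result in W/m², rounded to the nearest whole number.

cos θ_z = sin(23.2°) sin(16.6°) + cos(23.2°) cos(16.6°) cos(-68.20°) = 0.1125 + 0.3271 = 0.4396.
Air mass m = 1/cos θ_z = 1/0.4396 = 2.275; τ^m = 0.62^2.275 = 0.3370.
Surface direct beam = 1361 × 0.4396 × 0.3370 = 201.63 W/m².

202 W/m²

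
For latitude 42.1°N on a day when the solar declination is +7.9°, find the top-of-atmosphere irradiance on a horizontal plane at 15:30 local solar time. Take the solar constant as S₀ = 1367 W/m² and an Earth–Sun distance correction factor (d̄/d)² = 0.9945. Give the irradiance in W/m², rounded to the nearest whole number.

734 W/m²

Hour angle H = 15° × (15.5 − 12) = 52.50°.
cos θ_z = sin φ sin δ + cos φ cos δ cos H = (0.6704)(0.1374) + (0.7420)(0.9905)(0.6088) = 0.5396.
Top-of-atmosphere irradiance = S₀ (d̄/d)² cos θ_z = 1367 × 0.9945 × 0.5396 = 733.58 W/m².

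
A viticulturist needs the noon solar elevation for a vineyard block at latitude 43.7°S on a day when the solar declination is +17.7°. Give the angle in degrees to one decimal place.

28.6°

At local solar noon the hour angle is zero, so the elevation is 90° − |φ − δ| = 90° − |-43.7° − (17.7°)| = 90° − 61.4° = 28.6°.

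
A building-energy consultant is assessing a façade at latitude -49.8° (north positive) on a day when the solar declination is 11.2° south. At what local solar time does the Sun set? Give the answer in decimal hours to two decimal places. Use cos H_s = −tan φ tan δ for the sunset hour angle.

−tan φ tan δ = −(-1.1833)(-0.1980) = -0.2343; H_s = arccos(-0.2343) = 103.55°.
Sunset is at 12 + H_s/15 = 12 + 6.903 = 18.903 h local solar time.

18.90 h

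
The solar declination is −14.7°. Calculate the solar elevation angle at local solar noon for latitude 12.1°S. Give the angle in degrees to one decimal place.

At local solar noon the hour angle is zero, so the elevation is 90° − |φ − δ| = 90° − |-12.1° − (-14.7°)| = 90° − 2.6° = 87.4°.

87.4°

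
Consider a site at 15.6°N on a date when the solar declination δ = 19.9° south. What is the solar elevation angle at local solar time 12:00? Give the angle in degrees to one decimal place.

Hour angle H = 15° × (12 − 12) = 0.00°.
cos θ_z = sin(15.6°) sin(-19.9°) + cos(15.6°) cos(-19.9°) cos(0.00°) = -0.0915 + 0.9057 = 0.8142.
θ_z = arccos(0.8142) = 35.49°, so the elevation is 90° − 35.49° = 54.51°.

54.5°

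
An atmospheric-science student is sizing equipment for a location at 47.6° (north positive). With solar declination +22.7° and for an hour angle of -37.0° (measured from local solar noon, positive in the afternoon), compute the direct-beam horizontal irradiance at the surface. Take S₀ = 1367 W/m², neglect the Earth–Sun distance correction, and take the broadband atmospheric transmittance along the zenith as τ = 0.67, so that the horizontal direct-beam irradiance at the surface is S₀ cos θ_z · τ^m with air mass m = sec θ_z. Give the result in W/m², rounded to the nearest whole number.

cos θ_z = sin φ sin δ + cos φ cos δ cos H = (0.7385)(0.3859) + (0.6743)(0.9225)(0.7986) = 0.7817.
Air mass m = 1/cos θ_z = 1/0.7817 = 1.279; τ^m = 0.67^1.279 = 0.5992.
Surface direct beam = 1367 × 0.7817 × 0.5992 = 640.30 W/m².

640 W/m²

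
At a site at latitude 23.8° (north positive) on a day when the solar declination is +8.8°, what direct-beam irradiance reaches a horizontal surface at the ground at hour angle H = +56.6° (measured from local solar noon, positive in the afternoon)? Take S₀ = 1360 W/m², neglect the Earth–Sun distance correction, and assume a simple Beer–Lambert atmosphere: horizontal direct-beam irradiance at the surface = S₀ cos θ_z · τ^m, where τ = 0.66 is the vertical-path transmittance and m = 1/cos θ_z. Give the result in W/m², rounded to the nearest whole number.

cos θ_z = sin(23.8°) sin(8.8°) + cos(23.8°) cos(8.8°) cos(56.60°) = 0.0617 + 0.4977 = 0.5594.
Air mass m = 1/cos θ_z = 1/0.5594 = 1.788; τ^m = 0.66^1.788 = 0.4757.
Surface direct beam = 1360 × 0.5594 × 0.4757 = 361.90 W/m².

362 W/m²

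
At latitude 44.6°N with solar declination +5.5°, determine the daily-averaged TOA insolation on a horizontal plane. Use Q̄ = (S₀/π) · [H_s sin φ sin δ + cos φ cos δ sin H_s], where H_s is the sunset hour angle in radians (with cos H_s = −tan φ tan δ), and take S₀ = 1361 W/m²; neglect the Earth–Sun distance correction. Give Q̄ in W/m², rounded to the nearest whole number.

The sunset hour angle satisfies cos H_s = −tan φ tan δ = -0.0950, giving H_s = 95.45°. In radians, H_s = 1.6659.
H_s sin φ sin δ = 1.6659 × 0.7022 × 0.0958 = 0.1121.
cos φ cos δ sin H_s = 0.7120 × 0.9954 × 0.9955 = 0.7055.
Q̄ = (1361/π) × (0.1121 + 0.7055) = 433.22 × 0.8176 = 354.20 W/m².

354 W/m²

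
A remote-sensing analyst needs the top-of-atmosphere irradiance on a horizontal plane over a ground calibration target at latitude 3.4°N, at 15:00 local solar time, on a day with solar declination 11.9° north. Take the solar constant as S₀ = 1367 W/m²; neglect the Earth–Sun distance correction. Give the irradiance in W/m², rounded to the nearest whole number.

Hour angle H = 15° × (15 − 12) = 45.00°.
cos θ_z = sin(3.4°) sin(11.9°) + cos(3.4°) cos(11.9°) cos(45.00°) = 0.0122 + 0.6907 = 0.7029.
Top-of-atmosphere irradiance = S₀ cos θ_z = 1367 × 0.7029 = 960.86 W/m².

961 W/m²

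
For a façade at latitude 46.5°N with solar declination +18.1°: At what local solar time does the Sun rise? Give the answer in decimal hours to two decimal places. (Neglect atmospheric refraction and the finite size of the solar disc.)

4.66 h

−tan φ tan δ = −(1.0538)(0.3269) = -0.3445; H_s = arccos(-0.3445) = 110.15°.
Sunrise is at 12 − H_s/15 = 12 − 7.343 = 4.657 h local solar time.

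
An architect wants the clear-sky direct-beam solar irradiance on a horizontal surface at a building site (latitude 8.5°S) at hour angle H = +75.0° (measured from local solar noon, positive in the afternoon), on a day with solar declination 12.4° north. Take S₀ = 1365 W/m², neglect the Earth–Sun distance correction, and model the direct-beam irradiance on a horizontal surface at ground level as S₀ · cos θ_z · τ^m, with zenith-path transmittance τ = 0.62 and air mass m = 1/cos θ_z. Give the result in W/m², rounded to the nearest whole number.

cos θ_z = sin(-8.5°) sin(12.4°) + cos(-8.5°) cos(12.4°) cos(75.00°) = -0.0317 + 0.2500 = 0.2183.
Air mass m = 1/cos θ_z = 1/0.2183 = 4.581; τ^m = 0.62^4.581 = 0.1119.
Surface direct beam = 1365 × 0.2183 × 0.1119 = 33.34 W/m².

33 W/m²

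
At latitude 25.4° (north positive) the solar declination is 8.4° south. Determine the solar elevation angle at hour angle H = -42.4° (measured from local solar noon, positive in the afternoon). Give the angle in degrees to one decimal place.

cos θ_z = sin φ sin δ + cos φ cos δ cos H = (0.4289)(-0.1461) + (0.9033)(0.9893)(0.7385) = 0.5973.
θ_z = arccos(0.5973) = 53.32°, so the elevation is 90° − 53.32° = 36.68°.

36.7°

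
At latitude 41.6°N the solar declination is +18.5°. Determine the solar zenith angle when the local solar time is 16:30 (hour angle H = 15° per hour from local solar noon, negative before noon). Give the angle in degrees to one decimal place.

Hour angle H = 15° × (16.5 − 12) = 67.50°.
cos θ_z = sin φ sin δ + cos φ cos δ cos H = (0.6639)(0.3173) + (0.7478)(0.9483)(0.3827) = 0.4820.
θ_z = arccos(0.4820) = 61.18°.

61.2°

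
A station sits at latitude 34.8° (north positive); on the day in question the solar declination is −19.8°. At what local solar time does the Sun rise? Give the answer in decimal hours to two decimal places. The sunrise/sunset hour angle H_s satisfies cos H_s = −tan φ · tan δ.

−tan φ tan δ = −(0.6950)(-0.3600) = 0.2502; H_s = arccos(0.2502) = 75.51°.
Sunrise is at 12 − H_s/15 = 12 − 5.034 = 6.966 h local solar time.

6.97 h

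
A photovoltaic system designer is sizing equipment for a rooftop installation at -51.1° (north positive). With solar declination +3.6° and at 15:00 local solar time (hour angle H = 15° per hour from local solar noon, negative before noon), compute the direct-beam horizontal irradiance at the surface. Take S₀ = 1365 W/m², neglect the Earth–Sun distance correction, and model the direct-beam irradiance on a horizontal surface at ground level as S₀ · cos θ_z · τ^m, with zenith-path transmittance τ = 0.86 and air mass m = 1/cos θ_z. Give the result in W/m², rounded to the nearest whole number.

367 W/m²

Hour angle H = 15° × (15 − 12) = 45.00°.
cos θ_z = sin φ sin δ + cos φ cos δ cos H = (-0.7782)(0.0628) + (0.6280)(0.9980)(0.7071) = 0.3943.
Air mass m = 1/cos θ_z = 1/0.3943 = 2.536; τ^m = 0.86^2.536 = 0.6822.
Surface direct beam = 1365 × 0.3943 × 0.6822 = 367.17 W/m².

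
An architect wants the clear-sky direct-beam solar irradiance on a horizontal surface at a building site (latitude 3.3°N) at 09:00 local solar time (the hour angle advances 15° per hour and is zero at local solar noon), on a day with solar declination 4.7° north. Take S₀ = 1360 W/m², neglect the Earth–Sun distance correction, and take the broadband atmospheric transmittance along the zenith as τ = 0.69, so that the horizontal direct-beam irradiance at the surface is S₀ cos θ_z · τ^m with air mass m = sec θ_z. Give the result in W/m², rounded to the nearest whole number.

Hour angle H = 15° × (9 − 12) = -45.00°.
cos θ_z = sin φ sin δ + cos φ cos δ cos H = (0.0576)(0.0819) + (0.9983)(0.9966)(0.7071) = 0.7082.
Air mass m = 1/cos θ_z = 1/0.7082 = 1.412; τ^m = 0.69^1.412 = 0.5922.
Surface direct beam = 1360 × 0.7082 × 0.5922 = 570.38 W/m².

570 W/m²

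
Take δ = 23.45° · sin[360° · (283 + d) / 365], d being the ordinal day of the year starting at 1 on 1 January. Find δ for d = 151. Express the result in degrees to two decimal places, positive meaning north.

+21.75°

360 × (283 + 151) / 365 = 428.055°; sin(428.055°) = 0.9275.
δ = 23.45 × 0.9275 = 21.750° ≈ +21.75°.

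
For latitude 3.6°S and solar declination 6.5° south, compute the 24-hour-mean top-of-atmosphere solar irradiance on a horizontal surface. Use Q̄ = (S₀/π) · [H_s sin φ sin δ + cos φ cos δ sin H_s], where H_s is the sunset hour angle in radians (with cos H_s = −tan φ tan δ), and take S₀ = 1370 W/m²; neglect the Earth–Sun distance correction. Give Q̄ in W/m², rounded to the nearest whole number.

437 W/m²

The sunset hour angle satisfies cos H_s = −tan φ tan δ = -0.0072, giving H_s = 90.41°. In radians, H_s = 1.5780.
H_s sin φ sin δ = 1.5780 × -0.0628 × -0.1132 = 0.0112.
cos φ cos δ sin H_s = 0.9980 × 0.9936 × 1.0000 = 0.9916.
Q̄ = (1370/π) × (0.0112 + 0.9916) = 436.08 × 1.0028 = 437.30 W/m².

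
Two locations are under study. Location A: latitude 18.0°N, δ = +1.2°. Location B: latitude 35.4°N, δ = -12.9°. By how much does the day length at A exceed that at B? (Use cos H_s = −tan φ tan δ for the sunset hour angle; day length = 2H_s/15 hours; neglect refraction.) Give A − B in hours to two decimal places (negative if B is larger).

A: H_s = arccos(−tan 18.0° · tan 1.2°) = 90.39°, so 2H_s/15 = 12.0520 h.
B: H_s = arccos(−tan 35.4° · tan -12.9°) = 80.63°, so 2H_s/15 = 10.7507 h.
A − B = 12.0520 − 10.7507 = 1.3013 h.

+1.30 h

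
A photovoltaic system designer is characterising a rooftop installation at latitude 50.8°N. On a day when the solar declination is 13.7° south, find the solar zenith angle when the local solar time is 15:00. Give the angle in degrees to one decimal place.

Hour angle H = 15° × (15 − 12) = 45.00°.
cos θ_z = sin φ sin δ + cos φ cos δ cos H = (0.7749)(-0.2368) + (0.6320)(0.9715)(0.7071) = 0.2507.
θ_z = arccos(0.2507) = 75.48°.

75.5°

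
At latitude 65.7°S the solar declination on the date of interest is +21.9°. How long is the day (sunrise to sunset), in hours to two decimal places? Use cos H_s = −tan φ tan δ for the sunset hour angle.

3.61 hours

The sunset hour angle satisfies cos H_s = −tan φ tan δ = 0.8903, giving H_s = 27.09°.
Day length = 2 H_s / 15° h⁻¹ = 54.18° / 15 = 3.612 h.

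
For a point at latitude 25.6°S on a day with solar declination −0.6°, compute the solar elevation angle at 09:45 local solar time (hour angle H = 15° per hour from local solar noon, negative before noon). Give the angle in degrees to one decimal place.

49.0°

Hour angle H = 15° × (9.75 − 12) = -33.75°.
cos θ_z = sin φ sin δ + cos φ cos δ cos H = (-0.4321)(-0.0105) + (0.9018)(0.9999)(0.8315) = 0.7543.
θ_z = arccos(0.7543) = 41.04°, so the elevation is 90° − 41.04° = 48.96°.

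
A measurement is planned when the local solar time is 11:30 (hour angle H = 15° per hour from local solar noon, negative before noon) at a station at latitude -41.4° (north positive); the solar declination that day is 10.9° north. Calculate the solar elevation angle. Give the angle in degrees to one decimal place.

Hour angle H = 15° × (11.5 − 12) = -7.50°.
With φ = -41.4°, δ = 10.9°, H = -7.50°: sin φ sin δ = -0.1251, cos φ cos δ cos H = 0.7303, so cos θ_z = 0.6052.
θ_z = arccos(0.6052) = 52.76°, so the elevation is 90° − 52.76° = 37.24°.

37.2°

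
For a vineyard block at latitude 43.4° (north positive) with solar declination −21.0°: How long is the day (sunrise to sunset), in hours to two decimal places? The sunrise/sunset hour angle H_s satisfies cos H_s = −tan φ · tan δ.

9.16 hours

The sunset hour angle satisfies cos H_s = −tan φ tan δ = 0.3630, giving H_s = 68.72°.
Day length = 2 H_s / 15° h⁻¹ = 137.44° / 15 = 9.163 h.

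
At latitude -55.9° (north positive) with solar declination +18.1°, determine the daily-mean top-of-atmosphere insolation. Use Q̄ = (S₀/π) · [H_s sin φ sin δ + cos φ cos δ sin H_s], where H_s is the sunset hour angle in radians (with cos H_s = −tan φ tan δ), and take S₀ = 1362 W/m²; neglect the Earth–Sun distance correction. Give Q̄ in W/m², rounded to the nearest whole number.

83 W/m²

−tan φ tan δ = −(-1.4770)(0.3269) = 0.4828; H_s = arccos(0.4828) = 61.13°. In radians, H_s = 1.0669.
H_s sin φ sin δ = 1.0669 × -0.8281 × 0.3107 = -0.2745.
cos φ cos δ sin H_s = 0.5606 × 0.9505 × 0.8757 = 0.4666.
Q̄ = (1362/π) × (-0.2745 + 0.4666) = 433.54 × 0.1921 = 83.28 W/m².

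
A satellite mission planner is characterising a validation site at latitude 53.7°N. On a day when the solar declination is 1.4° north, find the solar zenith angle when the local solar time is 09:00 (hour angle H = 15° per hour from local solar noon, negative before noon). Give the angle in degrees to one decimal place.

64.0°

Hour angle H = 15° × (9 − 12) = -45.00°.
With φ = 53.7°, δ = 1.4°, H = -45.00°: sin φ sin δ = 0.0197, cos φ cos δ cos H = 0.4185, so cos θ_z = 0.4382.
θ_z = arccos(0.4382) = 64.01°.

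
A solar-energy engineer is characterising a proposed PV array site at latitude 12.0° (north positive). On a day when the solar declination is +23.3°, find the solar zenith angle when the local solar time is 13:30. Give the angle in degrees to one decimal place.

Hour angle H = 15° × (13.5 − 12) = 22.50°.
cos θ_z = sin(12.0°) sin(23.3°) + cos(12.0°) cos(23.3°) cos(22.50°) = 0.0822 + 0.8300 = 0.9122.
θ_z = arccos(0.9122) = 24.19°.

24.2°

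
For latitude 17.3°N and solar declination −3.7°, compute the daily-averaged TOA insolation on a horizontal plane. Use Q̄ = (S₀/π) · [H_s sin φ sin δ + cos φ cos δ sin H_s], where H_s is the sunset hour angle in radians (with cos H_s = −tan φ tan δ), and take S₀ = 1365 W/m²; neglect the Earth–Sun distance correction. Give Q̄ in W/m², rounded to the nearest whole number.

cos H_s = −tan(17.3°) · tan(-3.7°) = 0.0201, so H_s = arccos(0.0201) = 88.85°. In radians, H_s = 1.5507.
H_s sin φ sin δ = 1.5507 × 0.2974 × -0.0645 = -0.0297.
cos φ cos δ sin H_s = 0.9548 × 0.9979 × 0.9998 = 0.9526.
Q̄ = (1365/π) × (-0.0297 + 0.9526) = 434.49 × 0.9229 = 400.99 W/m².

401 W/m²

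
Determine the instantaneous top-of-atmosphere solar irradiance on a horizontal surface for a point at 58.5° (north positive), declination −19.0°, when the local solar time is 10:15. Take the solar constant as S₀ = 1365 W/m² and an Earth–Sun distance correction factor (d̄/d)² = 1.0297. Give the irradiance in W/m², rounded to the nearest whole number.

Hour angle H = 15° × (10.25 − 12) = -26.25°.
With φ = 58.5°, δ = -19.0°, H = -26.25°: sin φ sin δ = -0.2776, cos φ cos δ cos H = 0.4431, so cos θ_z = 0.1655.
Top-of-atmosphere irradiance = S₀ (d̄/d)² cos θ_z = 1365 × 1.0297 × 0.1655 = 232.62 W/m².

233 W/m²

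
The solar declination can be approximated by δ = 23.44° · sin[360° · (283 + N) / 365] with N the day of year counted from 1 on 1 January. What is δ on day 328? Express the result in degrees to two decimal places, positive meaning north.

360 × (283 + 328) / 365 = 602.630°; sin(602.630°) = -0.8881.
δ = 23.44 × -0.8881 = -20.817° ≈ -20.82°.

-20.82°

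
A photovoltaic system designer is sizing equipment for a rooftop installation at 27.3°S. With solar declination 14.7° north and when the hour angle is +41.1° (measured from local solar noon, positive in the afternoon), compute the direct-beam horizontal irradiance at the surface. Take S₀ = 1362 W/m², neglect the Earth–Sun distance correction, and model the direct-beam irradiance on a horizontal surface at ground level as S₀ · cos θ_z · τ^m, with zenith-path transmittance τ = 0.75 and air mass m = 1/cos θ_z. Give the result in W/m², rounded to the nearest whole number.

421 W/m²

With φ = -27.3°, δ = 14.7°, H = 41.10°: sin φ sin δ = -0.1164, cos φ cos δ cos H = 0.6477, so cos θ_z = 0.5313.
Air mass m = 1/cos θ_z = 1/0.5313 = 1.882; τ^m = 0.75^1.882 = 0.5819.
Surface direct beam = 1362 × 0.5313 × 0.5819 = 421.08 W/m².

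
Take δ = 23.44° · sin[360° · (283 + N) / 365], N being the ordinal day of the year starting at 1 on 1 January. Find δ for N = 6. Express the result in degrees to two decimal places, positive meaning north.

360 × (283 + 6) / 365 = 285.041°; sin(285.041°) = -0.9657.
δ = 23.44 × -0.9657 = -22.636° ≈ -22.64°.

-22.64°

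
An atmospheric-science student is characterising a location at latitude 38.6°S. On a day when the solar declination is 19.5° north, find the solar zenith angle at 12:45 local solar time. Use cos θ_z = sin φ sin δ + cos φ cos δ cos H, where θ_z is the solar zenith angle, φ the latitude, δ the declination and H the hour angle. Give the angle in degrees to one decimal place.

59.1°

Hour angle H = 15° × (12.75 − 12) = 11.25°.
cos θ_z = sin(-38.6°) sin(19.5°) + cos(-38.6°) cos(19.5°) cos(11.25°) = -0.2083 + 0.7225 = 0.5142.
θ_z = arccos(0.5142) = 59.06°.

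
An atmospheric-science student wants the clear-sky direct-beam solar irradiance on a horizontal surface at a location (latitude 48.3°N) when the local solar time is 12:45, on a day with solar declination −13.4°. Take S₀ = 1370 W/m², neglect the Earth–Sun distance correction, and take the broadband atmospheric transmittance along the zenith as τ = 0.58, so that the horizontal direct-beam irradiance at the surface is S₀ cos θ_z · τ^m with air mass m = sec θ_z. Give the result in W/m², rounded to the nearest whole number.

194 W/m²

Hour angle H = 15° × (12.75 − 12) = 11.25°.
cos θ_z = sin φ sin δ + cos φ cos δ cos H = (0.7466)(-0.2317) + (0.6652)(0.9728)(0.9808) = 0.4617.
Air mass m = 1/cos θ_z = 1/0.4617 = 2.166; τ^m = 0.58^2.166 = 0.3073.
Surface direct beam = 1370 × 0.4617 × 0.3073 = 194.38 W/m².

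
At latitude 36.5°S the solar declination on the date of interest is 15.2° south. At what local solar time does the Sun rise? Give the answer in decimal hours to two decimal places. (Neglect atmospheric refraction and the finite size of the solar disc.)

−tan φ tan δ = −(-0.7400)(-0.2717) = -0.2011; H_s = arccos(-0.2011) = 101.60°.
Sunrise is at 12 − H_s/15 = 12 − 6.773 = 5.227 h local solar time.

5.23 h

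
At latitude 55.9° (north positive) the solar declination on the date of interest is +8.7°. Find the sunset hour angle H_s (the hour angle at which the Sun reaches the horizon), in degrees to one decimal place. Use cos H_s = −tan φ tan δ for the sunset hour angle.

The sunset hour angle satisfies cos H_s = −tan φ tan δ = -0.2260, giving H_s = 103.06°.

103.1°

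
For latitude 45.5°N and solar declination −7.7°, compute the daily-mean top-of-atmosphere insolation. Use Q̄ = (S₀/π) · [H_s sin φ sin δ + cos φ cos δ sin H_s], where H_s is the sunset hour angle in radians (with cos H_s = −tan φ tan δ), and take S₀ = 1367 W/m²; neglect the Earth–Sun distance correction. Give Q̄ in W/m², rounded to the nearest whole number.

The sunset hour angle satisfies cos H_s = −tan φ tan δ = 0.1376, giving H_s = 82.09°. In radians, H_s = 1.4327.
H_s sin φ sin δ = 1.4327 × 0.7133 × -0.1340 = -0.1369.
cos φ cos δ sin H_s = 0.7009 × 0.9910 × 0.9905 = 0.6880.
Q̄ = (1367/π) × (-0.1369 + 0.6880) = 435.13 × 0.5511 = 239.80 W/m².

240 W/m²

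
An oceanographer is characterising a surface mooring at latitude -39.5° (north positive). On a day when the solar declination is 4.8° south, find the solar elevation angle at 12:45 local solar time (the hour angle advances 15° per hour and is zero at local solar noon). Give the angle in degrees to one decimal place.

53.8°

Hour angle H = 15° × (12.75 − 12) = 11.25°.
cos θ_z = sin φ sin δ + cos φ cos δ cos H = (-0.6361)(-0.0837) + (0.7716)(0.9965)(0.9808) = 0.8074.
θ_z = arccos(0.8074) = 36.16°, so the elevation is 90° − 36.16° = 53.84°.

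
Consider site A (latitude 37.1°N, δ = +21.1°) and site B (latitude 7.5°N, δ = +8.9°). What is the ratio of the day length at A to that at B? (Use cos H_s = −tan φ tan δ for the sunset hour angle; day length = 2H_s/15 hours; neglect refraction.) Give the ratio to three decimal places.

A: H_s = arccos(−tan 37.1° · tan 21.1°) = 106.97°, so 2H_s/15 = 14.2627 h.
B: H_s = arccos(−tan 7.5° · tan 8.9°) = 91.18°, so 2H_s/15 = 12.1573 h.
Ratio A/B = 14.2627 / 12.1573 = 1.1732.

1.173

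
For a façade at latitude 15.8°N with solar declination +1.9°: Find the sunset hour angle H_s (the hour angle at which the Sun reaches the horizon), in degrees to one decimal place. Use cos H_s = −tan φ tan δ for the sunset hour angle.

90.5°

cos H_s = −tan(15.8°) · tan(1.9°) = -0.0094, so H_s = arccos(-0.0094) = 90.54°.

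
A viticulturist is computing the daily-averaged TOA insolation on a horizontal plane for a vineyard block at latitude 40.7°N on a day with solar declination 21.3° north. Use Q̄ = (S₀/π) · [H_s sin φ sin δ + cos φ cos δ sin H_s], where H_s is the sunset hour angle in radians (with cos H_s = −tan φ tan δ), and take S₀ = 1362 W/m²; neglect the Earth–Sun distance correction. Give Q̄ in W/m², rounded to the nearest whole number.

−tan φ tan δ = −(0.8601)(0.3899) = -0.3354; H_s = arccos(-0.3354) = 109.60°. In radians, H_s = 1.9129.
H_s sin φ sin δ = 1.9129 × 0.6521 × 0.3633 = 0.4532.
cos φ cos δ sin H_s = 0.7581 × 0.9317 × 0.9421 = 0.6654.
Q̄ = (1362/π) × (0.4532 + 0.6654) = 433.54 × 1.1186 = 484.96 W/m².

485 W/m²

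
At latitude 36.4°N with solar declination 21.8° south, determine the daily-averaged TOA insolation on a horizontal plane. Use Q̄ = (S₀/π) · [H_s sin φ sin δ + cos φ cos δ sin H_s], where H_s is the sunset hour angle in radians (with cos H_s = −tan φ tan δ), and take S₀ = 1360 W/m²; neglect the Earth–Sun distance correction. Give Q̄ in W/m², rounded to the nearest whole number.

188 W/m²

The sunset hour angle satisfies cos H_s = −tan φ tan δ = 0.2949, giving H_s = 72.85°. In radians, H_s = 1.2715.
H_s sin φ sin δ = 1.2715 × 0.5934 × -0.3714 = -0.2802.
cos φ cos δ sin H_s = 0.8049 × 0.9285 × 0.9555 = 0.7141.
Q̄ = (1360/π) × (-0.2802 + 0.7141) = 432.90 × 0.4339 = 187.84 W/m².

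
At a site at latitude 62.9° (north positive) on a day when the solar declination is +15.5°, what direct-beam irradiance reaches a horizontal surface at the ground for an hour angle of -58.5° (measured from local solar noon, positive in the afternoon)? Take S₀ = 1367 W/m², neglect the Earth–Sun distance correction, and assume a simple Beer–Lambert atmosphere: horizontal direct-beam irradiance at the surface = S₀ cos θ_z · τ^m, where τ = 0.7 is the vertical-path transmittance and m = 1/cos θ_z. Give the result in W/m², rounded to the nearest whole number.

With φ = 62.9°, δ = 15.5°, H = -58.50°: sin φ sin δ = 0.2379, cos φ cos δ cos H = 0.2294, so cos θ_z = 0.4673.
Air mass m = 1/cos θ_z = 1/0.4673 = 2.140; τ^m = 0.7^2.140 = 0.4661.
Surface direct beam = 1367 × 0.4673 × 0.4661 = 297.74 W/m².

298 W/m²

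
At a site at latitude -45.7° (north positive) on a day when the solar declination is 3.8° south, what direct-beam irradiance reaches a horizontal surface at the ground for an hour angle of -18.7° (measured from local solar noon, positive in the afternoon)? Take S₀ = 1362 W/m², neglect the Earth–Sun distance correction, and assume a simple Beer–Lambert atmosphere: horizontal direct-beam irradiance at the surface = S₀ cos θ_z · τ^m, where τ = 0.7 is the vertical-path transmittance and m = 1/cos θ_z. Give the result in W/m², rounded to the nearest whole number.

582 W/m²

cos θ_z = sin φ sin δ + cos φ cos δ cos H = (-0.7157)(-0.0663) + (0.6984)(0.9978)(0.9472) = 0.7075.
Air mass m = 1/cos θ_z = 1/0.7075 = 1.413; τ^m = 0.7^1.413 = 0.6041.
Surface direct beam = 1362 × 0.7075 × 0.6041 = 582.12 W/m².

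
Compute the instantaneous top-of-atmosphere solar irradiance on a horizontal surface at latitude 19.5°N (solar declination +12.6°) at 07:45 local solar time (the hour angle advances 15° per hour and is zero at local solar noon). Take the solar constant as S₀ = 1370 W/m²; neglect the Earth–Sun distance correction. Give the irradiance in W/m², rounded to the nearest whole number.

Hour angle H = 15° × (7.75 − 12) = -63.75°.
cos θ_z = sin(19.5°) sin(12.6°) + cos(19.5°) cos(12.6°) cos(-63.75°) = 0.0728 + 0.4069 = 0.4797.
Top-of-atmosphere irradiance = S₀ cos θ_z = 1370 × 0.4797 = 657.19 W/m².

657 W/m²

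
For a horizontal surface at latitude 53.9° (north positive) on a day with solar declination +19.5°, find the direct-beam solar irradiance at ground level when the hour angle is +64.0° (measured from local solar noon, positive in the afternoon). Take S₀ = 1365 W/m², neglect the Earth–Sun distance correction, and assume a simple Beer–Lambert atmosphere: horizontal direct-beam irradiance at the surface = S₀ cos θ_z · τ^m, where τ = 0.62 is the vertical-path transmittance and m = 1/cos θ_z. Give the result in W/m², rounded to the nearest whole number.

With φ = 53.9°, δ = 19.5°, H = 64.00°: sin φ sin δ = 0.2697, cos φ cos δ cos H = 0.2435, so cos θ_z = 0.5132.
Air mass m = 1/cos θ_z = 1/0.5132 = 1.949; τ^m = 0.62^1.949 = 0.3939.
Surface direct beam = 1365 × 0.5132 × 0.3939 = 275.93 W/m².

276 W/m²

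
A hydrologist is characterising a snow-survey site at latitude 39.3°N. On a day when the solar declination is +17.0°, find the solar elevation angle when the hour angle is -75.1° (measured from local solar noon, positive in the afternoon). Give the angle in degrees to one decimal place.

22.1°

cos θ_z = sin φ sin δ + cos φ cos δ cos H = (0.6334)(0.2924) + (0.7738)(0.9563)(0.2571) = 0.3755.
θ_z = arccos(0.3755) = 67.94°, so the elevation is 90° − 67.94° = 22.06°.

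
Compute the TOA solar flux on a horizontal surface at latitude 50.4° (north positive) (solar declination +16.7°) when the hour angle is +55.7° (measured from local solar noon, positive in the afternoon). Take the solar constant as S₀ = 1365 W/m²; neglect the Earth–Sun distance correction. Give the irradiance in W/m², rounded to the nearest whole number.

cos θ_z = sin φ sin δ + cos φ cos δ cos H = (0.7705)(0.2874) + (0.6374)(0.9578)(0.5635) = 0.5655.
Top-of-atmosphere irradiance = S₀ cos θ_z = 1365 × 0.5655 = 771.91 W/m².

772 W/m²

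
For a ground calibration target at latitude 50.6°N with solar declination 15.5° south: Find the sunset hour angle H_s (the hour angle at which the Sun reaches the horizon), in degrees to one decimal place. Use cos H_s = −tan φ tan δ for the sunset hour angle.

70.3°

cos H_s = −tan(50.6°) · tan(-15.5°) = 0.3376, so H_s = arccos(0.3376) = 70.27°.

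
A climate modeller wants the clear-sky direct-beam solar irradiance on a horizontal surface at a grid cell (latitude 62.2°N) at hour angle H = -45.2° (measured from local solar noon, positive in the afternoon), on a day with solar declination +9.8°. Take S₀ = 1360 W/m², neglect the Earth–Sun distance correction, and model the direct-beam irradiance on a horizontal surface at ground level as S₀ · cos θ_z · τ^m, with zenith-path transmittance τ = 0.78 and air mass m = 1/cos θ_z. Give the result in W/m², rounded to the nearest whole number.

382 W/m²

With φ = 62.2°, δ = 9.8°, H = -45.20°: sin φ sin δ = 0.1506, cos φ cos δ cos H = 0.3238, so cos θ_z = 0.4744.
Air mass m = 1/cos θ_z = 1/0.4744 = 2.108; τ^m = 0.78^2.108 = 0.5923.
Surface direct beam = 1360 × 0.4744 × 0.5923 = 382.14 W/m².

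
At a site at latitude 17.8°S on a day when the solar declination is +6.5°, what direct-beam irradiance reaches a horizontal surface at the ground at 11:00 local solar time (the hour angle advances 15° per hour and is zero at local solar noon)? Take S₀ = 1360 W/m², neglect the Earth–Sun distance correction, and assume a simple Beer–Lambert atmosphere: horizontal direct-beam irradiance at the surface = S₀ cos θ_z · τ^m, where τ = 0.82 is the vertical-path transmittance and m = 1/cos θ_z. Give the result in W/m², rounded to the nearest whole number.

954 W/m²

Hour angle H = 15° × (11 − 12) = -15.00°.
With φ = -17.8°, δ = 6.5°, H = -15.00°: sin φ sin δ = -0.0346, cos φ cos δ cos H = 0.9138, so cos θ_z = 0.8792.
Air mass m = 1/cos θ_z = 1/0.8792 = 1.137; τ^m = 0.82^1.137 = 0.7980.
Surface direct beam = 1360 × 0.8792 × 0.7980 = 954.18 W/m².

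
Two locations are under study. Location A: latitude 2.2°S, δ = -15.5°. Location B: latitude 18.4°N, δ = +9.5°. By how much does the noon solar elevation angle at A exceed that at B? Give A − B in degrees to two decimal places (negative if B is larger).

-4.40°

A: 90° − |-2.2 − (-15.5)| = 76.70°.
B: 90° − |18.4 − (9.5)| = 81.10°.
A − B = 76.70 − 81.10 = -4.40°.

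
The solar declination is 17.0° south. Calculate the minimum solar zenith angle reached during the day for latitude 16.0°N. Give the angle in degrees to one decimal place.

33.0°

At local solar noon the hour angle is zero, so the zenith angle is |φ − δ| = |16.0° − (-17.0°)| = 33.0°.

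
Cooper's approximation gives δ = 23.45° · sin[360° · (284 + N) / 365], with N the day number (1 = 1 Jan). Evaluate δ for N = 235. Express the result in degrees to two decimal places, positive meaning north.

+11.05°

360 × (284 + 235) / 365 = 511.890°; sin(511.890°) = 0.4712.
δ = 23.45 × 0.4712 = 11.050° ≈ +11.05°.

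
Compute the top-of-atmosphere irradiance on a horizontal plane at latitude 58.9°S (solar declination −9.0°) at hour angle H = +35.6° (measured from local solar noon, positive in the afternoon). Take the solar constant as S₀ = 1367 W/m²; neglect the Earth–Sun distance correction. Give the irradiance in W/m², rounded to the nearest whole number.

cos θ_z = sin φ sin δ + cos φ cos δ cos H = (-0.8563)(-0.1564) + (0.5165)(0.9877)(0.8131) = 0.5487.
Top-of-atmosphere irradiance = S₀ cos θ_z = 1367 × 0.5487 = 750.07 W/m².

750 W/m²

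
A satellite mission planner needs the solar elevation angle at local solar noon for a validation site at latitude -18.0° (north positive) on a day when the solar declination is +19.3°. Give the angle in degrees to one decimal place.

At local solar noon the hour angle is zero, so the elevation is 90° − |φ − δ| = 90° − |-18.0° − (19.3°)| = 90° − 37.3° = 52.7°.

52.7°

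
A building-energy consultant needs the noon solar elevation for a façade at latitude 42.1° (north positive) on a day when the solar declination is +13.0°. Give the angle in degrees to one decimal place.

60.9°

At local solar noon the hour angle is zero, so the elevation is 90° − |φ − δ| = 90° − |42.1° − (13.0°)| = 90° − 29.1° = 60.9°.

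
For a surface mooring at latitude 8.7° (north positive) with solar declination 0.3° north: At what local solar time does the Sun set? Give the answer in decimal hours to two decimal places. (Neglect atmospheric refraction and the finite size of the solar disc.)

cos H_s = −tan(8.7°) · tan(0.3°) = -0.0008, so H_s = arccos(-0.0008) = 90.05°.
Sunset is at 12 + H_s/15 = 12 + 6.003 = 18.003 h local solar time.

18.00 h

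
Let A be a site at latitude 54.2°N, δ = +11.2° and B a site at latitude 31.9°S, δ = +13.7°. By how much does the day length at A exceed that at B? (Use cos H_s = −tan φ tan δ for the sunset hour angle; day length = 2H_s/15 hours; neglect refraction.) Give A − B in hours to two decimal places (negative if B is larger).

A: H_s = arccos(−tan 54.2° · tan 11.2°) = 105.93°, so 2H_s/15 = 14.1240 h.
B: H_s = arccos(−tan -31.9° · tan 13.7°) = 81.27°, so 2H_s/15 = 10.8360 h.
A − B = 14.1240 − 10.8360 = 3.2880 h.

+3.29 h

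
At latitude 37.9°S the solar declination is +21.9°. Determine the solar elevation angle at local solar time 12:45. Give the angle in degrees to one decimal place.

29.3°

Hour angle H = 15° × (12.75 − 12) = 11.25°.
cos θ_z = sin(-37.9°) sin(21.9°) + cos(-37.9°) cos(21.9°) cos(11.25°) = -0.2291 + 0.7181 = 0.4890.
θ_z = arccos(0.4890) = 60.73°, so the elevation is 90° − 60.73° = 29.27°.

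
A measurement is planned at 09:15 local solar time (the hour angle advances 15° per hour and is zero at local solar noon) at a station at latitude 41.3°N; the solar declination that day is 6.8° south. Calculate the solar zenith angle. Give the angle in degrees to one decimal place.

Hour angle H = 15° × (9.25 − 12) = -41.25°.
With φ = 41.3°, δ = -6.8°, H = -41.25°: sin φ sin δ = -0.0781, cos φ cos δ cos H = 0.5609, so cos θ_z = 0.4828.
θ_z = arccos(0.4828) = 61.13°.

61.1°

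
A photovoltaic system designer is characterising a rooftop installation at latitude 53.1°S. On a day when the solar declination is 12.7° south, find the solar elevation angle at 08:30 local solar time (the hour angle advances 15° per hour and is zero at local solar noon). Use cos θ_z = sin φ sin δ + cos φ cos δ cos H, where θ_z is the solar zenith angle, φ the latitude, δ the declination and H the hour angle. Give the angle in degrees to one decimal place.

32.2°

Hour angle H = 15° × (8.5 − 12) = -52.50°.
cos θ_z = sin φ sin δ + cos φ cos δ cos H = (-0.7997)(-0.2198) + (0.6004)(0.9755)(0.6088) = 0.5323.
θ_z = arccos(0.5323) = 57.84°, so the elevation is 90° − 57.84° = 32.16°.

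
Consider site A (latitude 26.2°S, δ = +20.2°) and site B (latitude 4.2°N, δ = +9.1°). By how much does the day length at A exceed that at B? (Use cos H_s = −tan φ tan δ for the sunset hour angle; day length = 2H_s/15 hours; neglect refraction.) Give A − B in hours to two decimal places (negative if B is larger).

A: H_s = arccos(−tan -26.2° · tan 20.2°) = 79.57°, so 2H_s/15 = 10.6093 h.
B: H_s = arccos(−tan 4.2° · tan 9.1°) = 90.67°, so 2H_s/15 = 12.0893 h.
A − B = 10.6093 − 12.0893 = -1.4800 h.

-1.48 h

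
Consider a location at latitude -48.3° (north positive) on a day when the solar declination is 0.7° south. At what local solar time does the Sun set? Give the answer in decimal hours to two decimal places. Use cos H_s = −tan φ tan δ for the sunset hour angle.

18.05 h

−tan φ tan δ = −(-1.1224)(-0.0122) = -0.0137; H_s = arccos(-0.0137) = 90.78°.
Sunset is at 12 + H_s/15 = 12 + 6.052 = 18.052 h local solar time.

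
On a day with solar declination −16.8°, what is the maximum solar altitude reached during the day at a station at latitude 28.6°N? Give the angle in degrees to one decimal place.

44.6°

At local solar noon the hour angle is zero, so the elevation is 90° − |φ − δ| = 90° − |28.6° − (-16.8°)| = 90° − 45.4° = 44.6°.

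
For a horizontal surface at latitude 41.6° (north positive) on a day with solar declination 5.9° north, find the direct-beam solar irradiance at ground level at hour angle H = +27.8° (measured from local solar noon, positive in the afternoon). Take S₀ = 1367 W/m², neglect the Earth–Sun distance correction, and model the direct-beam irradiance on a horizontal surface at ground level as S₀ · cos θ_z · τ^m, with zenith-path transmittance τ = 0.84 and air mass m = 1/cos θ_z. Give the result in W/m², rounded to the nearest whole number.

781 W/m²

With φ = 41.6°, δ = 5.9°, H = 27.80°: sin φ sin δ = 0.0682, cos φ cos δ cos H = 0.6580, so cos θ_z = 0.7262.
Air mass m = 1/cos θ_z = 1/0.7262 = 1.377; τ^m = 0.84^1.377 = 0.7866.
Surface direct beam = 1367 × 0.7262 × 0.7866 = 780.87 W/m².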